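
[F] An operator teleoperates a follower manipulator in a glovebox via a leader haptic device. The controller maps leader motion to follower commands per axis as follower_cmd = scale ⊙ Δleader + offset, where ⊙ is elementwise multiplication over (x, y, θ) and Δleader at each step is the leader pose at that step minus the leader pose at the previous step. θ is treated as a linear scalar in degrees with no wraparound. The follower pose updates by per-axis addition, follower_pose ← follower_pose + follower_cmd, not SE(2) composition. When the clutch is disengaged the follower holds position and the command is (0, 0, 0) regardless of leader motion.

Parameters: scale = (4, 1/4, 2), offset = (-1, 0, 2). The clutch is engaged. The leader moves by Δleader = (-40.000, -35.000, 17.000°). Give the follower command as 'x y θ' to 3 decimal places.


-161.000 -8.750 36.000

axis x: 4·-40.000 + -1 = -161.000
axis y: 1/4·-35.000 + 0 = -8.750
axis θ: 2·17.000 + 2 = 36.000


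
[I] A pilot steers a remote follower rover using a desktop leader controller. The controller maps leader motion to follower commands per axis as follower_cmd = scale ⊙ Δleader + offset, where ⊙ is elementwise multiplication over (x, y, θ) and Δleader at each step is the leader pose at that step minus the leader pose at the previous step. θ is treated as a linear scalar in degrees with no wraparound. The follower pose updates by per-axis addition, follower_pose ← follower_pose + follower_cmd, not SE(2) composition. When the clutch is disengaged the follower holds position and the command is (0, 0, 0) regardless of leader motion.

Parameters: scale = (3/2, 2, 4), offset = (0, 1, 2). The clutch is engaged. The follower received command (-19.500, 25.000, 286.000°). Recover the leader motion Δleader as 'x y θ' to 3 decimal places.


axis x: (-19.500 − 0) / (3/2) = -13.000
axis y: (25.000 − 1) / (2) = 12.000
axis θ: (286.000 − 2) / (4) = 71.000

-13.000 12.000 71.000


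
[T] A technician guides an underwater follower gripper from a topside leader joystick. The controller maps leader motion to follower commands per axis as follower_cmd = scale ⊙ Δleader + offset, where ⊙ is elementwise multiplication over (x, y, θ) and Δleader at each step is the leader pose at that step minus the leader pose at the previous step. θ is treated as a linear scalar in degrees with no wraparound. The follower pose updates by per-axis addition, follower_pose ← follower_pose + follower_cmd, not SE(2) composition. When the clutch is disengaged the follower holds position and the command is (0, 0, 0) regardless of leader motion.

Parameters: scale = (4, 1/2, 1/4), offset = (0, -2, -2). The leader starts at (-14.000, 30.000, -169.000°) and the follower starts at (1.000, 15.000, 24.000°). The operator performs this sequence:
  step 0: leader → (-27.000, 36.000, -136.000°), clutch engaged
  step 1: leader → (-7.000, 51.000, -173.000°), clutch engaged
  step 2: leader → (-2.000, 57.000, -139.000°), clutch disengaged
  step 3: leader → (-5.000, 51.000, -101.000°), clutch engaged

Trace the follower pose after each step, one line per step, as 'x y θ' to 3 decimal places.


-51.000 16.000 30.250
29.000 21.500 19.000
29.000 21.500 19.000
17.000 16.500 26.500

step 0: Δleader=(-13.000, 6.000, 33.000°), engaged; cmd=(-52.000, 1.000, 6.250°) → follower=(-51.000, 16.000, 30.250°)
step 1: Δleader=(20.000, 15.000, -37.000°), engaged; cmd=(80.000, 5.500, -11.250°) → follower=(29.000, 21.500, 19.000°)
step 2: Δleader=(5.000, 6.000, 34.000°), disengaged; cmd=(0,0,0) → follower holds at (29.000, 21.500, 19.000°)
step 3: Δleader=(-3.000, -6.000, 38.000°), engaged; cmd=(-12.000, -5.000, 7.500°) → follower=(17.000, 16.500, 26.500°)


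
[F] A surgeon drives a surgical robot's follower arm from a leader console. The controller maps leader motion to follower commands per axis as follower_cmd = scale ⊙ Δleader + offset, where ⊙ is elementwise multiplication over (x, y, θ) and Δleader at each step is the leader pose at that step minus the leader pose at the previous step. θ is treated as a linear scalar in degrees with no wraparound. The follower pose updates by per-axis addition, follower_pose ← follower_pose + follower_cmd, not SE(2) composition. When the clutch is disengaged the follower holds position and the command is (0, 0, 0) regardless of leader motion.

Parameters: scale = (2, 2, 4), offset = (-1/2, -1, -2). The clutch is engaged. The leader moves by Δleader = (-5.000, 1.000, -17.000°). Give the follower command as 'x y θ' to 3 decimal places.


-10.500 1.000 -70.000

axis x: 2·-5.000 + -1/2 = -10.500
axis y: 2·1.000 + -1 = 1.000
axis θ: 4·-17.000 + -2 = -70.000


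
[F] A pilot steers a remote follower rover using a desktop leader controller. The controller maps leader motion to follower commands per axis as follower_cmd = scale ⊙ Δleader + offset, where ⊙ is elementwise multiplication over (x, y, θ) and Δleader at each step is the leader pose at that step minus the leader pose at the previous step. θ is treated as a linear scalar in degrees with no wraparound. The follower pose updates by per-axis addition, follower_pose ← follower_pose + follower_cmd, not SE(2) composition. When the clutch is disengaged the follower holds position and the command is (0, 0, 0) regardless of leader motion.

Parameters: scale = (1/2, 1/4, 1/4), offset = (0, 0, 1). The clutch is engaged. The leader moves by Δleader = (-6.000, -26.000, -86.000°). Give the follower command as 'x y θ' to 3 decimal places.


axis x: 1/2·-6.000 + 0 = -3.000
axis y: 1/4·-26.000 + 0 = -6.500
axis θ: 1/4·-86.000 + 1 = -20.500

-3.000 -6.500 -20.500


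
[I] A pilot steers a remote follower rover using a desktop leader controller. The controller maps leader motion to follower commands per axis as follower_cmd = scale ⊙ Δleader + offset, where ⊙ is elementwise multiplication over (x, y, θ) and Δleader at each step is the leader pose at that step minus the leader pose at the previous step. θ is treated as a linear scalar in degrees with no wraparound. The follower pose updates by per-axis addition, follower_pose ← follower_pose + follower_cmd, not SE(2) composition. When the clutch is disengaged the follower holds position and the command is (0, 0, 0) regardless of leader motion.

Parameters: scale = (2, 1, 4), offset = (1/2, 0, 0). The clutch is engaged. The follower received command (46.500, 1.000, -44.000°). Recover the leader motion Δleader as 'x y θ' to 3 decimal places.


axis x: (46.500 − 1/2) / (2) = 23.000
axis y: (1.000 − 0) / (1) = 1.000
axis θ: (-44.000 − 0) / (4) = -11.000

23.000 1.000 -11.000


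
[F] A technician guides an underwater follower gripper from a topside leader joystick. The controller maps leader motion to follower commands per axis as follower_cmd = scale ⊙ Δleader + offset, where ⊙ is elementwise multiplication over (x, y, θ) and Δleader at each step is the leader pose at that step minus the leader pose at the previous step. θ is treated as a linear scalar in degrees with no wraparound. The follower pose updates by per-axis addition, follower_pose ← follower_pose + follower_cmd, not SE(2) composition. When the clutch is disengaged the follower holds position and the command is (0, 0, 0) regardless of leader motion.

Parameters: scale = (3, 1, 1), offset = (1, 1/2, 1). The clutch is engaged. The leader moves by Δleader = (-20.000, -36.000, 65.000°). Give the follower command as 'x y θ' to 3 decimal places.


axis x: 3·-20.000 + 1 = -59.000
axis y: 1·-36.000 + 1/2 = -35.500
axis θ: 1·65.000 + 1 = 66.000

-59.000 -35.500 66.000


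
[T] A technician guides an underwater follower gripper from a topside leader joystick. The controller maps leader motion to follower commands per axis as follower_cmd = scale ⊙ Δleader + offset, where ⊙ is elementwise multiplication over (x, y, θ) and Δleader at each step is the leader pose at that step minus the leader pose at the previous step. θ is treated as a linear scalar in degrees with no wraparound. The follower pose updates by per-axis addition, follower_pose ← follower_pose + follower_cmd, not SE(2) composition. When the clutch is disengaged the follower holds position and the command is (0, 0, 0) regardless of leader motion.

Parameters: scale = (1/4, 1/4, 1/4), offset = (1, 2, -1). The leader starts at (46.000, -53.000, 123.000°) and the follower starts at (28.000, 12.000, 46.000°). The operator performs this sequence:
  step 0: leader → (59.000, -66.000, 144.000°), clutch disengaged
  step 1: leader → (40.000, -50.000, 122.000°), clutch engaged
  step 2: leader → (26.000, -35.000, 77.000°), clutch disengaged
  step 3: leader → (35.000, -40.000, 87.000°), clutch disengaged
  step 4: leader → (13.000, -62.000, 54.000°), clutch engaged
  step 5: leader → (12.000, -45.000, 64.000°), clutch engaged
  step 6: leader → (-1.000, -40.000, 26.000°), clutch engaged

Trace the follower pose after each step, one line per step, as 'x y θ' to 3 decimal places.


28.000 12.000 46.000
24.250 18.000 39.500
24.250 18.000 39.500
24.250 18.000 39.500
19.750 14.500 30.250
20.500 20.750 31.750
18.250 24.000 21.250

step 0: Δleader=(13.000, -13.000, 21.000°), disengaged; cmd=(0,0,0) → follower holds at (28.000, 12.000, 46.000°)
step 1: Δleader=(-19.000, 16.000, -22.000°), engaged; cmd=(-3.750, 6.000, -6.500°) → follower=(24.250, 18.000, 39.500°)
step 2: Δleader=(-14.000, 15.000, -45.000°), disengaged; cmd=(0,0,0) → follower holds at (24.250, 18.000, 39.500°)
step 3: Δleader=(9.000, -5.000, 10.000°), disengaged; cmd=(0,0,0) → follower holds at (24.250, 18.000, 39.500°)
step 4: Δleader=(-22.000, -22.000, -33.000°), engaged; cmd=(-4.500, -3.500, -9.250°) → follower=(19.750, 14.500, 30.250°)
step 5: Δleader=(-1.000, 17.000, 10.000°), engaged; cmd=(0.750, 6.250, 1.500°) → follower=(20.500, 20.750, 31.750°)
step 6: Δleader=(-13.000, 5.000, -38.000°), engaged; cmd=(-2.250, 3.250, -10.500°) → follower=(18.250, 24.000, 21.250°)


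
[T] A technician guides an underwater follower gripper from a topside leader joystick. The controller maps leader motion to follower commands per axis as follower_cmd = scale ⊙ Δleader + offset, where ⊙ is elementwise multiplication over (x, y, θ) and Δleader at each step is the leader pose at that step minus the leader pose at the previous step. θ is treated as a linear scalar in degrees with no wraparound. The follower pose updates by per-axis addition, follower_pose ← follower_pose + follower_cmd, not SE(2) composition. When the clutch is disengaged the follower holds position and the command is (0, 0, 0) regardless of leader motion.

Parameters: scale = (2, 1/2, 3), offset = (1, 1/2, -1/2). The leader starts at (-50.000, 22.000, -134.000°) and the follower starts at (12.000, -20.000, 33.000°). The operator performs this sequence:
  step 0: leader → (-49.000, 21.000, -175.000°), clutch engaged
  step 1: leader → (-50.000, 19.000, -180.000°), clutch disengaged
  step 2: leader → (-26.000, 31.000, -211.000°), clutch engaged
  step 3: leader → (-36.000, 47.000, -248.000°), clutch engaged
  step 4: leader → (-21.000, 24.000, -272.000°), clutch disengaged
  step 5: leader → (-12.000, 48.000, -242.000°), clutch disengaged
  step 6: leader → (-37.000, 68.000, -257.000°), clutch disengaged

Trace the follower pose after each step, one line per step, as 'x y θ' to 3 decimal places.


step 0: Δleader=(1.000, -1.000, -41.000°), engaged; cmd=(3.000, 0.000, -123.500°) → follower=(15.000, -20.000, -90.500°)
step 1: Δleader=(-1.000, -2.000, -5.000°), disengaged; cmd=(0,0,0) → follower holds at (15.000, -20.000, -90.500°)
step 2: Δleader=(24.000, 12.000, -31.000°), engaged; cmd=(49.000, 6.500, -93.500°) → follower=(64.000, -13.500, -184.000°)
step 3: Δleader=(-10.000, 16.000, -37.000°), engaged; cmd=(-19.000, 8.500, -111.500°) → follower=(45.000, -5.000, -295.500°)
step 4: Δleader=(15.000, -23.000, -24.000°), disengaged; cmd=(0,0,0) → follower holds at (45.000, -5.000, -295.500°)
step 5: Δleader=(9.000, 24.000, 30.000°), disengaged; cmd=(0,0,0) → follower holds at (45.000, -5.000, -295.500°)
step 6: Δleader=(-25.000, 20.000, -15.000°), disengaged; cmd=(0,0,0) → follower holds at (45.000, -5.000, -295.500°)

15.000 -20.000 -90.500
15.000 -20.000 -90.500
64.000 -13.500 -184.000
45.000 -5.000 -295.500
45.000 -5.000 -295.500
45.000 -5.000 -295.500
45.000 -5.000 -295.500


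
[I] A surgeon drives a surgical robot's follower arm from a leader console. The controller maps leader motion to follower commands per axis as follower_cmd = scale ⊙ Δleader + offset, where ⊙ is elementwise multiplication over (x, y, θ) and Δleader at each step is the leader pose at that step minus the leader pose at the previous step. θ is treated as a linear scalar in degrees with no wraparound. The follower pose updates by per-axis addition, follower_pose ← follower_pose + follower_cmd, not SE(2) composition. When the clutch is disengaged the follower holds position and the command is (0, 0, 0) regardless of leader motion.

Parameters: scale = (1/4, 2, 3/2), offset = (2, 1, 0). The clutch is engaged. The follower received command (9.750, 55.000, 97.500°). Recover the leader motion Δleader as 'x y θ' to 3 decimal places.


31.000 27.000 65.000

axis x: (9.750 − 2) / (1/4) = 31.000
axis y: (55.000 − 1) / (2) = 27.000
axis θ: (97.500 − 0) / (3/2) = 65.000


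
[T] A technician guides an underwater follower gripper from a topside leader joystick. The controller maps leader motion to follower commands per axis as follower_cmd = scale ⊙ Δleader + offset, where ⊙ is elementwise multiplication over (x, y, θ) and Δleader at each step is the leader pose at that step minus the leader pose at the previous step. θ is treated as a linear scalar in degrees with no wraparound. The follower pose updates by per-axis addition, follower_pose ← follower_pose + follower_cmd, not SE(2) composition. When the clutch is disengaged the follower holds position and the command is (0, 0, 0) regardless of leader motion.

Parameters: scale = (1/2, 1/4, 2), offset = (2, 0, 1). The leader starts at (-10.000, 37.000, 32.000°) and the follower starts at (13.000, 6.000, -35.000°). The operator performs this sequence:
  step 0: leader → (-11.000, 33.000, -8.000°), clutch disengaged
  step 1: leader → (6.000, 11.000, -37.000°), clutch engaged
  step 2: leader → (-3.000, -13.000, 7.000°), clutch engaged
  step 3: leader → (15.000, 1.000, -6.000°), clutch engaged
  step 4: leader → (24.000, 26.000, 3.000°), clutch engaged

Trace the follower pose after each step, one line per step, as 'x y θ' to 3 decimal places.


step 0: Δleader=(-1.000, -4.000, -40.000°), disengaged; cmd=(0,0,0) → follower holds at (13.000, 6.000, -35.000°)
step 1: Δleader=(17.000, -22.000, -29.000°), engaged; cmd=(10.500, -5.500, -57.000°) → follower=(23.500, 0.500, -92.000°)
step 2: Δleader=(-9.000, -24.000, 44.000°), engaged; cmd=(-2.500, -6.000, 89.000°) → follower=(21.000, -5.500, -3.000°)
step 3: Δleader=(18.000, 14.000, -13.000°), engaged; cmd=(11.000, 3.500, -25.000°) → follower=(32.000, -2.000, -28.000°)
step 4: Δleader=(9.000, 25.000, 9.000°), engaged; cmd=(6.500, 6.250, 19.000°) → follower=(38.500, 4.250, -9.000°)

13.000 6.000 -35.000
23.500 0.500 -92.000
21.000 -5.500 -3.000
32.000 -2.000 -28.000
38.500 4.250 -9.000


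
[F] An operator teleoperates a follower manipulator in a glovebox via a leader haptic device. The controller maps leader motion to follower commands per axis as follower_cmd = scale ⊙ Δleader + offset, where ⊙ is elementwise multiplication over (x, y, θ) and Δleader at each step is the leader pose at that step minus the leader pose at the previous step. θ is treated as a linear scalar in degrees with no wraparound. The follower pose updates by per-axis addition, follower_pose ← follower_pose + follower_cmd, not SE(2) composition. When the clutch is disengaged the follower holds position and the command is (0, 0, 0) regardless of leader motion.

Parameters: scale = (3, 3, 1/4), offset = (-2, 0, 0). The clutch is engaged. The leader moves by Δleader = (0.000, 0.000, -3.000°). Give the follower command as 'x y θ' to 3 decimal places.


axis x: 3·0.000 + -2 = -2.000
axis y: 3·0.000 + 0 = 0.000
axis θ: 1/4·-3.000 + 0 = -0.750

-2.000 0.000 -0.750


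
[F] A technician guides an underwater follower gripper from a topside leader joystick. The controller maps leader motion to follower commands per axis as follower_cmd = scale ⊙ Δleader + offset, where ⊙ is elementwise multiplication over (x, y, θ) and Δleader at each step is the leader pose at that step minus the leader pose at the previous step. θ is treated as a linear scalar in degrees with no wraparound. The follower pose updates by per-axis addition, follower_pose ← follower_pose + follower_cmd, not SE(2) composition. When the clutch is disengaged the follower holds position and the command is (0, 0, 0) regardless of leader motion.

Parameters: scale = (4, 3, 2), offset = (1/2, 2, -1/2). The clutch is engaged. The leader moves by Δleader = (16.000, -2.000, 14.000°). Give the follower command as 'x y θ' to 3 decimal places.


64.500 -4.000 27.500

axis x: 4·16.000 + 1/2 = 64.500
axis y: 3·-2.000 + 2 = -4.000
axis θ: 2·14.000 + -1/2 = 27.500


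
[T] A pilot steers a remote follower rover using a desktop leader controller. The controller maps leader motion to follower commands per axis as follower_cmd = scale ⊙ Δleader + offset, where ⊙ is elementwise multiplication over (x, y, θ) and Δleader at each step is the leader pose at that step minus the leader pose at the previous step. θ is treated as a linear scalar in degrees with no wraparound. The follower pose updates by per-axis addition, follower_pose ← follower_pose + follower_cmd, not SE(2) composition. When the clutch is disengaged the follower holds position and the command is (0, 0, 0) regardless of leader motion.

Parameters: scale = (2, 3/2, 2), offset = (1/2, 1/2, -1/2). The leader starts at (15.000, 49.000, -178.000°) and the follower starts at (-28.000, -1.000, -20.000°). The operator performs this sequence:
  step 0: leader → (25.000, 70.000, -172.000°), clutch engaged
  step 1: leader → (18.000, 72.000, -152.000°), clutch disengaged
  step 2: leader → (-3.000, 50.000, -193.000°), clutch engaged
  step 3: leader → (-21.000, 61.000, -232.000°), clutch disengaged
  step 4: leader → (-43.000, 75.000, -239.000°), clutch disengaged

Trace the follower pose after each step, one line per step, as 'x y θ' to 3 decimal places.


step 0: Δleader=(10.000, 21.000, 6.000°), engaged; cmd=(20.500, 32.000, 11.500°) → follower=(-7.500, 31.000, -8.500°)
step 1: Δleader=(-7.000, 2.000, 20.000°), disengaged; cmd=(0,0,0) → follower holds at (-7.500, 31.000, -8.500°)
step 2: Δleader=(-21.000, -22.000, -41.000°), engaged; cmd=(-41.500, -32.500, -82.500°) → follower=(-49.000, -1.500, -91.000°)
step 3: Δleader=(-18.000, 11.000, -39.000°), disengaged; cmd=(0,0,0) → follower holds at (-49.000, -1.500, -91.000°)
step 4: Δleader=(-22.000, 14.000, -7.000°), disengaged; cmd=(0,0,0) → follower holds at (-49.000, -1.500, -91.000°)

-7.500 31.000 -8.500
-7.500 31.000 -8.500
-49.000 -1.500 -91.000
-49.000 -1.500 -91.000
-49.000 -1.500 -91.000


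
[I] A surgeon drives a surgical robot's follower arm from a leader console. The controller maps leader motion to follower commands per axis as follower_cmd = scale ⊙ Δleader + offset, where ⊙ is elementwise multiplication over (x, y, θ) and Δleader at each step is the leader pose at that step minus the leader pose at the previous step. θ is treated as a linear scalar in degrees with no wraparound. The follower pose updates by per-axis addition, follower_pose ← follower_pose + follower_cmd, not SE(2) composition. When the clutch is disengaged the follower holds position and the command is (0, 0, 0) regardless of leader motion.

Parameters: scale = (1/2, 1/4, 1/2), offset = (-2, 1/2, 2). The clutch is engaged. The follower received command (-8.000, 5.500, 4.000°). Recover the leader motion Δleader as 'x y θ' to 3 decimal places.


axis x: (-8.000 − -2) / (1/2) = -12.000
axis y: (5.500 − 1/2) / (1/4) = 20.000
axis θ: (4.000 − 2) / (1/2) = 4.000

-12.000 20.000 4.000


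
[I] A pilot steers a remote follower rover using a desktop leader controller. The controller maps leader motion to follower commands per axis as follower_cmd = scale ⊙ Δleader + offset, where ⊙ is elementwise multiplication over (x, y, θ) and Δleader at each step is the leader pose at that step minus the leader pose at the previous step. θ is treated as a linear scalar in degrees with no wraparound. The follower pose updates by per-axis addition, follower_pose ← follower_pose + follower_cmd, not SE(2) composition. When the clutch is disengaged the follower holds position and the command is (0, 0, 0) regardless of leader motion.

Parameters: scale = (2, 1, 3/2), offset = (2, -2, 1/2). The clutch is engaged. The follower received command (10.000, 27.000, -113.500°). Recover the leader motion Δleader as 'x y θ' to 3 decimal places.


axis x: (10.000 − 2) / (2) = 4.000
axis y: (27.000 − -2) / (1) = 29.000
axis θ: (-113.500 − 1/2) / (3/2) = -76.000

4.000 29.000 -76.000


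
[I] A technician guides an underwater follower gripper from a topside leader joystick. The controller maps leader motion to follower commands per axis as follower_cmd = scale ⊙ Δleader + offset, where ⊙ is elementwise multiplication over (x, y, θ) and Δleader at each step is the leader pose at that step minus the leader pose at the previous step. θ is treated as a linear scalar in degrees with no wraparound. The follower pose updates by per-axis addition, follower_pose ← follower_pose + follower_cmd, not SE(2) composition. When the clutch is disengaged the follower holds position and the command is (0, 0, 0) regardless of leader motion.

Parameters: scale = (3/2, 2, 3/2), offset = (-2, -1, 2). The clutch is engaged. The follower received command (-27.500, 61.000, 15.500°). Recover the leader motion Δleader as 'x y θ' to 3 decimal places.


axis x: (-27.500 − -2) / (3/2) = -17.000
axis y: (61.000 − -1) / (2) = 31.000
axis θ: (15.500 − 2) / (3/2) = 9.000

-17.000 31.000 9.000


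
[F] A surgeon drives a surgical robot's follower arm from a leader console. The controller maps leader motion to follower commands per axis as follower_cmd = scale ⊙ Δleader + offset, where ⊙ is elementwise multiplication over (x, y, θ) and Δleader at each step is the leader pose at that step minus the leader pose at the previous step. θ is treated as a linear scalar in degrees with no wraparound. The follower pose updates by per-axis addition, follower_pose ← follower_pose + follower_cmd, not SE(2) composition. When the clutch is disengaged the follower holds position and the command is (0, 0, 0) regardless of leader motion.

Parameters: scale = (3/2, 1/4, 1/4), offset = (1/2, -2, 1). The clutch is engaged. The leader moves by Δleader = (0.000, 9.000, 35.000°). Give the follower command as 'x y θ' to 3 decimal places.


axis x: 3/2·0.000 + 1/2 = 0.500
axis y: 1/4·9.000 + -2 = 0.250
axis θ: 1/4·35.000 + 1 = 9.750

0.500 0.250 9.750


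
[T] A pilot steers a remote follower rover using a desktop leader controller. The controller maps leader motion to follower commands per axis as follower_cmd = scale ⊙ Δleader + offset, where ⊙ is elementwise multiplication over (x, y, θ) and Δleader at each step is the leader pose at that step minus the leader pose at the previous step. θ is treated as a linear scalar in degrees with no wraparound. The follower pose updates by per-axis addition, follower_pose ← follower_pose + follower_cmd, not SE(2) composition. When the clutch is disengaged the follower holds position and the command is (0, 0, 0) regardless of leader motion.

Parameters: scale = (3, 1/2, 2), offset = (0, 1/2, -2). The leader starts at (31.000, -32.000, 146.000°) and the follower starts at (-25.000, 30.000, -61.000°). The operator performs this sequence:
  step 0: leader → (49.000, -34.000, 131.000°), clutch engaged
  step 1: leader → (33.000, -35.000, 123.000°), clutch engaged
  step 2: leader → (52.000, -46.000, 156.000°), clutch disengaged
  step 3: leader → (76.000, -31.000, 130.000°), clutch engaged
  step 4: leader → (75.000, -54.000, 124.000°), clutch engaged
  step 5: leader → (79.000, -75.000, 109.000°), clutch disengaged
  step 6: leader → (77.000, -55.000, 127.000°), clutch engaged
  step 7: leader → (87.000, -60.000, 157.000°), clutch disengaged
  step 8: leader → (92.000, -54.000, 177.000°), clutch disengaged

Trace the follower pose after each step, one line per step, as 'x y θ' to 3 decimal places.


step 0: Δleader=(18.000, -2.000, -15.000°), engaged; cmd=(54.000, -0.500, -32.000°) → follower=(29.000, 29.500, -93.000°)
step 1: Δleader=(-16.000, -1.000, -8.000°), engaged; cmd=(-48.000, 0.000, -18.000°) → follower=(-19.000, 29.500, -111.000°)
step 2: Δleader=(19.000, -11.000, 33.000°), disengaged; cmd=(0,0,0) → follower holds at (-19.000, 29.500, -111.000°)
step 3: Δleader=(24.000, 15.000, -26.000°), engaged; cmd=(72.000, 8.000, -54.000°) → follower=(53.000, 37.500, -165.000°)
step 4: Δleader=(-1.000, -23.000, -6.000°), engaged; cmd=(-3.000, -11.000, -14.000°) → follower=(50.000, 26.500, -179.000°)
step 5: Δleader=(4.000, -21.000, -15.000°), disengaged; cmd=(0,0,0) → follower holds at (50.000, 26.500, -179.000°)
step 6: Δleader=(-2.000, 20.000, 18.000°), engaged; cmd=(-6.000, 10.500, 34.000°) → follower=(44.000, 37.000, -145.000°)
step 7: Δleader=(10.000, -5.000, 30.000°), disengaged; cmd=(0,0,0) → follower holds at (44.000, 37.000, -145.000°)
step 8: Δleader=(5.000, 6.000, 20.000°), disengaged; cmd=(0,0,0) → follower holds at (44.000, 37.000, -145.000°)

29.000 29.500 -93.000
-19.000 29.500 -111.000
-19.000 29.500 -111.000
53.000 37.500 -165.000
50.000 26.500 -179.000
50.000 26.500 -179.000
44.000 37.000 -145.000
44.000 37.000 -145.000
44.000 37.000 -145.000


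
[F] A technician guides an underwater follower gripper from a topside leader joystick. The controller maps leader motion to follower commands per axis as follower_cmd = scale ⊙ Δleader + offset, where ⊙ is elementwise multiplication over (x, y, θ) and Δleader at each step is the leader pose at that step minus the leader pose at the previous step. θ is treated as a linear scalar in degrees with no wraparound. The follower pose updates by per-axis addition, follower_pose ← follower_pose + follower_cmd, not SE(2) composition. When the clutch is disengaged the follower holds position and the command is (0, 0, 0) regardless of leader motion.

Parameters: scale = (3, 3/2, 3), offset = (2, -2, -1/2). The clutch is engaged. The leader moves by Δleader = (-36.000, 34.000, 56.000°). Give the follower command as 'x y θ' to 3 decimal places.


axis x: 3·-36.000 + 2 = -106.000
axis y: 3/2·34.000 + -2 = 49.000
axis θ: 3·56.000 + -1/2 = 167.500

-106.000 49.000 167.500


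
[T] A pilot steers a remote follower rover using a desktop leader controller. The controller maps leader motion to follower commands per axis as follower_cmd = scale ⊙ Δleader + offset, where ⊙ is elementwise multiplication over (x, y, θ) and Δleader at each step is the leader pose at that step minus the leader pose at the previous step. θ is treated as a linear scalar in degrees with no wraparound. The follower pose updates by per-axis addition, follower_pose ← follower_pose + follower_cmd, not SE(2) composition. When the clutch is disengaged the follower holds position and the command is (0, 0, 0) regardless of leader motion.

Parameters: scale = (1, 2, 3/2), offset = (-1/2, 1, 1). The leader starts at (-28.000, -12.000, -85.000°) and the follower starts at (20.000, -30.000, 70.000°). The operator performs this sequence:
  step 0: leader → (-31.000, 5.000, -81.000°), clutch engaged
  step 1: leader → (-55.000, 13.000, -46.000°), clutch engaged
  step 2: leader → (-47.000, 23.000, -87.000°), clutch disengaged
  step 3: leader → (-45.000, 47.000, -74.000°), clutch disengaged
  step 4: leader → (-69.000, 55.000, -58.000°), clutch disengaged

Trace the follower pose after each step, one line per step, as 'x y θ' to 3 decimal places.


16.500 5.000 77.000
-8.000 22.000 130.500
-8.000 22.000 130.500
-8.000 22.000 130.500
-8.000 22.000 130.500

step 0: Δleader=(-3.000, 17.000, 4.000°), engaged; cmd=(-3.500, 35.000, 7.000°) → follower=(16.500, 5.000, 77.000°)
step 1: Δleader=(-24.000, 8.000, 35.000°), engaged; cmd=(-24.500, 17.000, 53.500°) → follower=(-8.000, 22.000, 130.500°)
step 2: Δleader=(8.000, 10.000, -41.000°), disengaged; cmd=(0,0,0) → follower holds at (-8.000, 22.000, 130.500°)
step 3: Δleader=(2.000, 24.000, 13.000°), disengaged; cmd=(0,0,0) → follower holds at (-8.000, 22.000, 130.500°)
step 4: Δleader=(-24.000, 8.000, 16.000°), disengaged; cmd=(0,0,0) → follower holds at (-8.000, 22.000, 130.500°)


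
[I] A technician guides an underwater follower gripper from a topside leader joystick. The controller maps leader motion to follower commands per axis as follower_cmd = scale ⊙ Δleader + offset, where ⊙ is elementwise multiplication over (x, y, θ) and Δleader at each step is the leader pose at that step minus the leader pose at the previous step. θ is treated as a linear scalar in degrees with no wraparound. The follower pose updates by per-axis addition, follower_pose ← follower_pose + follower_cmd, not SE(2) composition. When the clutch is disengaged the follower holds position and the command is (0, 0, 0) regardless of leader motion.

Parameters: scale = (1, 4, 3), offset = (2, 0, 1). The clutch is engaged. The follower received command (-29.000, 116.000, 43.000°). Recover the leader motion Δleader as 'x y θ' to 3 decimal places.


axis x: (-29.000 − 2) / (1) = -31.000
axis y: (116.000 − 0) / (4) = 29.000
axis θ: (43.000 − 1) / (3) = 14.000

-31.000 29.000 14.000


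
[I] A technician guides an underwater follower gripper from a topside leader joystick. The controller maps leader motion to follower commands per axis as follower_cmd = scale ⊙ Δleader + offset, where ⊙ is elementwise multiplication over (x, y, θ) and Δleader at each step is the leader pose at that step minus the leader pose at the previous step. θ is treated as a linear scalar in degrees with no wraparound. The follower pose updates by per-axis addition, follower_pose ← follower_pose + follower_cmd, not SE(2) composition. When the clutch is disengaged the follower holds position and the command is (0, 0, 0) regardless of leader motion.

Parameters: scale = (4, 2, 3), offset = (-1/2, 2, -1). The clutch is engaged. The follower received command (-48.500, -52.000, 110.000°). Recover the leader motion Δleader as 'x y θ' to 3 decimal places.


-12.000 -27.000 37.000

axis x: (-48.500 − -1/2) / (4) = -12.000
axis y: (-52.000 − 2) / (2) = -27.000
axis θ: (110.000 − -1) / (3) = 37.000


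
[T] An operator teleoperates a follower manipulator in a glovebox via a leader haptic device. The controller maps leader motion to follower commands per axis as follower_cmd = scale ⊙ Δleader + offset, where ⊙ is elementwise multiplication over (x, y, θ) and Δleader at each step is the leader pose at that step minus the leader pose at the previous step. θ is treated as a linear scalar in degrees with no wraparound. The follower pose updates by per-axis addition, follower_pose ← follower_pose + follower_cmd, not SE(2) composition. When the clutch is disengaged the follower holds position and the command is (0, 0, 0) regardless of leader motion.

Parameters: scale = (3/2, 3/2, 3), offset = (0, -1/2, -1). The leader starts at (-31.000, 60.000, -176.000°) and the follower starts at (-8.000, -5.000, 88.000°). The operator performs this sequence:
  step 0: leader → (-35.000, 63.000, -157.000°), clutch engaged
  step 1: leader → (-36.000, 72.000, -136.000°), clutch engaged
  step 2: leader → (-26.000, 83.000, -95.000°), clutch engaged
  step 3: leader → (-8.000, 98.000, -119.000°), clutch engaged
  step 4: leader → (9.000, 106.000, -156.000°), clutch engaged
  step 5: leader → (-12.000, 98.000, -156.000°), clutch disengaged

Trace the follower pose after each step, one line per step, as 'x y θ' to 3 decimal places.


-14.000 -1.000 144.000
-15.500 12.000 206.000
-0.500 28.000 328.000
26.500 50.000 255.000
52.000 61.500 143.000
52.000 61.500 143.000

step 0: Δleader=(-4.000, 3.000, 19.000°), engaged; cmd=(-6.000, 4.000, 56.000°) → follower=(-14.000, -1.000, 144.000°)
step 1: Δleader=(-1.000, 9.000, 21.000°), engaged; cmd=(-1.500, 13.000, 62.000°) → follower=(-15.500, 12.000, 206.000°)
step 2: Δleader=(10.000, 11.000, 41.000°), engaged; cmd=(15.000, 16.000, 122.000°) → follower=(-0.500, 28.000, 328.000°)
step 3: Δleader=(18.000, 15.000, -24.000°), engaged; cmd=(27.000, 22.000, -73.000°) → follower=(26.500, 50.000, 255.000°)
step 4: Δleader=(17.000, 8.000, -37.000°), engaged; cmd=(25.500, 11.500, -112.000°) → follower=(52.000, 61.500, 143.000°)
step 5: Δleader=(-21.000, -8.000, 0.000°), disengaged; cmd=(0,0,0) → follower holds at (52.000, 61.500, 143.000°)


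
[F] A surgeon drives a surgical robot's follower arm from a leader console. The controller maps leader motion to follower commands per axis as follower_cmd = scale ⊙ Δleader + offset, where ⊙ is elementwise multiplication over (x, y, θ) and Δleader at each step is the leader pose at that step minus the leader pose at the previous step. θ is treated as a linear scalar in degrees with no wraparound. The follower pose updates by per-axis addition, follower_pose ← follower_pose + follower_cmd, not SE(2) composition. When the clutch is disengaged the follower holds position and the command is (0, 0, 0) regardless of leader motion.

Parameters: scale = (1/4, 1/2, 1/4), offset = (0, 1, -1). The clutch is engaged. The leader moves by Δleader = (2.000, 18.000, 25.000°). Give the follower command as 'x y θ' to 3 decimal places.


0.500 10.000 5.250

axis x: 1/4·2.000 + 0 = 0.500
axis y: 1/2·18.000 + 1 = 10.000
axis θ: 1/4·25.000 + -1 = 5.250


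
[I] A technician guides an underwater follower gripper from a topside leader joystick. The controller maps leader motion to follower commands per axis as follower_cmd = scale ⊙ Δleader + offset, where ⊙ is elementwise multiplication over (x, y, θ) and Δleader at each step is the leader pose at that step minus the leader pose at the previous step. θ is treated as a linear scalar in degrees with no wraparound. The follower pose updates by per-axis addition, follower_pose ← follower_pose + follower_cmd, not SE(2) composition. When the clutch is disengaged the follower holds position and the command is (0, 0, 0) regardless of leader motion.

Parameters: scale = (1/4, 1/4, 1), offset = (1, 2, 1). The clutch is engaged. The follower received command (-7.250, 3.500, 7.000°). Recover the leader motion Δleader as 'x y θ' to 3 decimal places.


axis x: (-7.250 − 1) / (1/4) = -33.000
axis y: (3.500 − 2) / (1/4) = 6.000
axis θ: (7.000 − 1) / (1) = 6.000

-33.000 6.000 6.000


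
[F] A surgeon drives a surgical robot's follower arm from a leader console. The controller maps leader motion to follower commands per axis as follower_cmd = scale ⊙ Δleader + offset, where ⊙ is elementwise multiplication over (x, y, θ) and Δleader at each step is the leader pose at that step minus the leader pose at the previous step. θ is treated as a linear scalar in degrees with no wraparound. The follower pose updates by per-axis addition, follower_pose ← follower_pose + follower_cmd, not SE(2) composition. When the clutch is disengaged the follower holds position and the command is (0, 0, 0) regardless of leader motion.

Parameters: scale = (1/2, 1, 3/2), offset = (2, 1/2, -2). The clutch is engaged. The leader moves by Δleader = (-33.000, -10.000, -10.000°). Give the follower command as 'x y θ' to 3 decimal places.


-14.500 -9.500 -17.000

axis x: 1/2·-33.000 + 2 = -14.500
axis y: 1·-10.000 + 1/2 = -9.500
axis θ: 3/2·-10.000 + -2 = -17.000


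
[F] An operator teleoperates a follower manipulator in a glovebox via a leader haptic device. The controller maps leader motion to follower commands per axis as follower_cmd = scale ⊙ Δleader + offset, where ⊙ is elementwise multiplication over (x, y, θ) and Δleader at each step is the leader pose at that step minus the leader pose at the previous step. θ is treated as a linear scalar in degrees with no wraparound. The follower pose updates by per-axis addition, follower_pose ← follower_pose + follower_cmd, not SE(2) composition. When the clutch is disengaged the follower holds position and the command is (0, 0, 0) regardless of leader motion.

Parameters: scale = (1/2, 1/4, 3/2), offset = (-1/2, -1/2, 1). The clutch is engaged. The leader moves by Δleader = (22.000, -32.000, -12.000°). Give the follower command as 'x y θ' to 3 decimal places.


axis x: 1/2·22.000 + -1/2 = 10.500
axis y: 1/4·-32.000 + -1/2 = -8.500
axis θ: 3/2·-12.000 + 1 = -17.000

10.500 -8.500 -17.000


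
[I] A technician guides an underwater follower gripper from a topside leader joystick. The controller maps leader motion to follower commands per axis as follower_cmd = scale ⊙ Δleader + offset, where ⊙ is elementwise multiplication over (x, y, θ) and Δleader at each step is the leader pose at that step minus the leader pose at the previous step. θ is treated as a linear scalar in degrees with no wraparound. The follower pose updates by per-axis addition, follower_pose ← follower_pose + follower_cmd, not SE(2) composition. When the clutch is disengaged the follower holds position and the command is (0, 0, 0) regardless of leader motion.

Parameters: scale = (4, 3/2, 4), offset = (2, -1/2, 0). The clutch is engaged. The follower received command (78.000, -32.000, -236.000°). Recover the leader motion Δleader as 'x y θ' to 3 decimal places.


axis x: (78.000 − 2) / (4) = 19.000
axis y: (-32.000 − -1/2) / (3/2) = -21.000
axis θ: (-236.000 − 0) / (4) = -59.000

19.000 -21.000 -59.000


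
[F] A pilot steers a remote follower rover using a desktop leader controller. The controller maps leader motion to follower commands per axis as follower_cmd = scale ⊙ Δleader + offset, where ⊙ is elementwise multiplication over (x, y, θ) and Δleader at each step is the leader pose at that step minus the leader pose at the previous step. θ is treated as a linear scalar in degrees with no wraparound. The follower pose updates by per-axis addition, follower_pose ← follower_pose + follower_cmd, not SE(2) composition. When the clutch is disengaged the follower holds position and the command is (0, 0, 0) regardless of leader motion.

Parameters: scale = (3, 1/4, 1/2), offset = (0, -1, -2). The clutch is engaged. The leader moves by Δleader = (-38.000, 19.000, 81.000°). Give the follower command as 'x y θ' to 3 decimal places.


axis x: 3·-38.000 + 0 = -114.000
axis y: 1/4·19.000 + -1 = 3.750
axis θ: 1/2·81.000 + -2 = 38.500

-114.000 3.750 38.500


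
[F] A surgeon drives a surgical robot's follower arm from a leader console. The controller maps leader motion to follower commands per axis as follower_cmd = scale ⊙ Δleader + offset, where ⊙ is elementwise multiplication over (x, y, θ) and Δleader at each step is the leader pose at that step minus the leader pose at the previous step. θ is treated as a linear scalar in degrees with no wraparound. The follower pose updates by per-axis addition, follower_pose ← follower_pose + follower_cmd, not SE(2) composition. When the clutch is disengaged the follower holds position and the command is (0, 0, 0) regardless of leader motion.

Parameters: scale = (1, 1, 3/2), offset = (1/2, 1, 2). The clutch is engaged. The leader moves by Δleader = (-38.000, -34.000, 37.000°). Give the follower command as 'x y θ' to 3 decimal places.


axis x: 1·-38.000 + 1/2 = -37.500
axis y: 1·-34.000 + 1 = -33.000
axis θ: 3/2·37.000 + 2 = 57.500

-37.500 -33.000 57.500
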